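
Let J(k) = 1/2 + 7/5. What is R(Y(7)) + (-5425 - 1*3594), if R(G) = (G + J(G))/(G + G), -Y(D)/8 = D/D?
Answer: -1442979/160 ≈ -9018.6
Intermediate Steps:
Y(D) = -8 (Y(D) = -8*D/D = -8*1 = -8)
J(k) = 19/10 (J(k) = 1*(1/2) + 7*(1/5) = 1/2 + 7/5 = 19/10)
R(G) = (19/10 + G)/(2*G) (R(G) = (G + 19/10)/(G + G) = (19/10 + G)/((2*G)) = (19/10 + G)*(1/(2*G)) = (19/10 + G)/(2*G))
R(Y(7)) + (-5425 - 1*3594) = (1/20)*(19 + 10*(-8))/(-8) + (-5425 - 1*3594) = (1/20)*(-1/8)*(19 - 80) + (-5425 - 3594) = (1/20)*(-1/8)*(-61) - 9019 = 61/160 - 9019 = -1442979/160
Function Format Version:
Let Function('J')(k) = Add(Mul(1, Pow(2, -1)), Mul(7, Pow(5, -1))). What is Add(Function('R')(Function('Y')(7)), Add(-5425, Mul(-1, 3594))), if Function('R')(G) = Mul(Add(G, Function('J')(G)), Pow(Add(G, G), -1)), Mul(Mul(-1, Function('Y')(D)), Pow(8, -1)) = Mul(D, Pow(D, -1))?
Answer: Rational(-1442979, 160) ≈ -9018.6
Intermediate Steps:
Function('Y')(D) = -8 (Function('Y')(D) = Mul(-8, Mul(D, Pow(D, -1))) = Mul(-8, 1) = -8)
Function('J')(k) = Rational(19, 10) (Function('J')(k) = Add(Mul(1, Rational(1, 2)), Mul(7, Rational(1, 5))) = Add(Rational(1, 2), Rational(7, 5)) = Rational(19, 10))
Function('R')(G) = Mul(Rational(1, 2), Pow(G, -1), Add(Rational(19, 10), G)) (Function('R')(G) = Mul(Add(G, Rational(19, 10)), Pow(Add(G, G), -1)) = Mul(Add(Rational(19, 10), G), Pow(Mul(2, G), -1)) = Mul(Add(Rational(19, 10), G), Mul(Rational(1, 2), Pow(G, -1))) = Mul(Rational(1, 2), Pow(G, -1), Add(Rational(19, 10), G)))
Add(Function('R')(Function('Y')(7)), Add(-5425, Mul(-1, 3594))) = Add(Mul(Rational(1, 20), Pow(-8, -1), Add(19, Mul(10, -8))), Add(-5425, Mul(-1, 3594))) = Add(Mul(Rational(1, 20), Rational(-1, 8), Add(19, -80)), Add(-5425, -3594)) = Add(Mul(Rational(1, 20), Rational(-1, 8), -61), -9019) = Add(Rational(61, 160), -9019) = Rational(-1442979, 160)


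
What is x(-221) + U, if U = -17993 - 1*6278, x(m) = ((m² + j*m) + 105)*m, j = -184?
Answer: -19828081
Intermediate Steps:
x(m) = m*(105 + m² - 184*m) (x(m) = ((m² - 184*m) + 105)*m = (105 + m² - 184*m)*m = m*(105 + m² - 184*m))
U = -24271 (U = -17993 - 6278 = -24271)
x(-221) + U = -221*(105 + (-221)² - 184*(-221)) - 24271 = -221*(105 + 48841 + 40664) - 24271 = -221*89610 - 24271 = -19803810 - 24271 = -19828081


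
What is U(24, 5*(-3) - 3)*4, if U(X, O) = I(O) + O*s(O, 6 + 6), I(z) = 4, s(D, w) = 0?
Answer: 16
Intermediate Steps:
U(X, O) = 4 (U(X, O) = 4 + O*0 = 4 + 0 = 4)
U(24, 5*(-3) - 3)*4 = 4*4 = 16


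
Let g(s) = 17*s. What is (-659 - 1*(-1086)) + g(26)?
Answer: 869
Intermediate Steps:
(-659 - 1*(-1086)) + g(26) = (-659 - 1*(-1086)) + 17*26 = (-659 + 1086) + 442 = 427 + 442 = 869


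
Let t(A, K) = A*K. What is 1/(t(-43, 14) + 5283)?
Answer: 1/4681 ≈ 0.00021363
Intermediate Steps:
1/(t(-43, 14) + 5283) = 1/(-43*14 + 5283) = 1/(-602 + 5283) = 1/4681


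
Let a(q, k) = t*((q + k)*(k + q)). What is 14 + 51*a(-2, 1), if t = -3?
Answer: -139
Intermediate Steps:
a(q, k) = -3*(k + q)**2 (a(q, k) = -3*(q + k)*(k + q) = -3*(k + q)*(k + q) = -3*(k + q)**2)
14 + 51*a(-2, 1) = 14 + 51*(-3*(1 - 2)**2) = 14 + 51*(-3*(-1)**2) = 14 + 51*(-3*1) = 14 + 51*(-3) = 14 - 153 = -139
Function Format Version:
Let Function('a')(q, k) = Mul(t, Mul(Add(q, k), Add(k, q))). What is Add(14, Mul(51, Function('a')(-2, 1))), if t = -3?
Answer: -139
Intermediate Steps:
Function('a')(q, k) = Mul(-3, Pow(Add(k, q), 2)) (Function('a')(q, k) = Mul(-3, Mul(Add(q, k), Add(k, q))) = Mul(-3, Mul(Add(k, q), Add(k, q))) = Mul(-3, Pow(Add(k, q), 2)))
Add(14, Mul(51, Function('a')(-2, 1))) = Add(14, Mul(51, Mul(-3, Pow(Add(1, -2), 2)))) = Add(14, Mul(51, Mul(-3, Pow(-1, 2)))) = Add(14, Mul(51, Mul(-3, 1))) = Add(14, Mul(51, -3)) = Add(14, -153) = -139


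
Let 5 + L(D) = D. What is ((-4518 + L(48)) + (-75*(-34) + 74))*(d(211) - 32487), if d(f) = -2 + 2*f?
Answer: 59356017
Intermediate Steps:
L(D) = -5 + D
((-4518 + L(48)) + (-75*(-34) + 74))*(d(211) - 32487) = ((-4518 + (-5 + 48)) + (-75*(-34) + 74))*((-2 + 2*211) - 32487) = ((-4518 + 43) + (2550 + 74))*((-2 + 422) - 32487) = (-4475 + 2624)*(420 - 32487) = -1851*(-32067) = 59356017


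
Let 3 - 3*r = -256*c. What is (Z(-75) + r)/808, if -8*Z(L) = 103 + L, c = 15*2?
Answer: 5115/1616 ≈ 3.1652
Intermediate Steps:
c = 30
Z(L) = -103/8 - L/8 (Z(L) = -(103 + L)/8 = -103/8 - L/8)
r = 2561 (r = 1 - (-256)*30/3 = 1 - ⅓*(-7680) = 1 + 2560 = 2561)
(Z(-75) + r)/808 = ((-103/8 - ⅛*(-75)) + 2561)/808 = ((-103/8 + 75/8) + 2561)*(1/808) = (-7/2 + 2561)*(1/808) = (5115/2)*(1/808) = 5115/1616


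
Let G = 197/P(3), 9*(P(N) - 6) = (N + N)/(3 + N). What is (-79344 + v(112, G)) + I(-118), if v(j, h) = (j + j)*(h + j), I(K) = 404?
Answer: -2564708/55 ≈ -46631.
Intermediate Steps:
P(N) = 6 + 2*N/(9*(3 + N)) (P(N) = 6 + ((N + N)/(3 + N))/9 = 6 + ((2*N)/(3 + N))/9 = 6 + (2*N/(3 + N))/9 = 6 + 2*N/(9*(3 + N)))
G = 1773/55 (G = 197/((2*(81 + 28*3)/(9*(3 + 3)))) = 197/(((2/9)*(81 + 84)/6)) = 197/(((2/9)*(1/6)*165)) = 197/(55/9) = 197*(9/55) = 1773/55 ≈ 32.236)
v(j, h) = 2*j*(h + j) (v(j, h) = (2*j)*(h + j) = 2*j*(h + j))
(-79344 + v(112, G)) + I(-118) = (-79344 + 2*112*(1773/55 + 112)) + 404 = (-79344 + 2*112*(7933/55)) + 404 = (-79344 + 1776992/55) + 404 = -2586928/55 + 404 = -2564708/55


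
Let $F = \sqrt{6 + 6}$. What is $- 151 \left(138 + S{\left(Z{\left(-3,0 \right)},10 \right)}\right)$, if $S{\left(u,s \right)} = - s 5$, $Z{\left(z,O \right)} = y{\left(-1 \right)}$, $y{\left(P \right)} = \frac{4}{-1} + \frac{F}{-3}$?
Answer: $-13288$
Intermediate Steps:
$F = 2 \sqrt{3}$ ($F = \sqrt{12} = 2 \sqrt{3} \approx 3.4641$)
$y{\left(P \right)} = -4 - \frac{2 \sqrt{3}}{3}$ ($y{\left(P \right)} = \frac{4}{-1} + \frac{2 \sqrt{3}}{-3} = 4 \left(-1\right) + 2 \sqrt{3} \left(- \frac{1}{3}\right) = -4 - \frac{2 \sqrt{3}}{3}$)
$Z{\left(z,O \right)} = -4 - \frac{2 \sqrt{3}}{3}$
$S{\left(u,s \right)} = - 5 s$
$- 151 \left(138 + S{\left(Z{\left(-3,0 \right)},10 \right)}\right) = - 151 \left(138 - 50\right) = \left(-151\right) 88 = -13288$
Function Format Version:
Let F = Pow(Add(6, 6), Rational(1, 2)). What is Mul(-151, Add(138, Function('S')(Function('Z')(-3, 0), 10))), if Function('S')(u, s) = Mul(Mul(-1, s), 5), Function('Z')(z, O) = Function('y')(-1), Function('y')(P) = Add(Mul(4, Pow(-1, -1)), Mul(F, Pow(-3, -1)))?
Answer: -13288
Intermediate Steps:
F = Mul(2, Pow(3, Rational(1, 2))) (F = Pow(12, Rational(1, 2)) = Mul(2, Pow(3, Rational(1, 2))) ≈ 3.4641)
Function('y')(P) = Add(-4, Mul(Rational(-2, 3), Pow(3, Rational(1, 2)))) (Function('y')(P) = Add(Mul(4, Pow(-1, -1)), Mul(Mul(2, Pow(3, Rational(1, 2))), Pow(-3, -1))) = Add(Mul(4, -1), Mul(Mul(2, Pow(3, Rational(1, 2))), Rational(-1, 3))) = Add(-4, Mul(Rational(-2, 3), Pow(3, Rational(1, 2)))))
Function('Z')(z, O) = Add(-4, Mul(Rational(-2, 3), Pow(3, Rational(1, 2))))
Function('S')(u, s) = Mul(-5, s)
Mul(-151, Add(138, Function('S')(Function('Z')(-3, 0), 10))) = Mul(-151, Add(138, Mul(-5, 10))) = Mul(-151, Add(138, -50)) = Mul(-151, 88) = -13288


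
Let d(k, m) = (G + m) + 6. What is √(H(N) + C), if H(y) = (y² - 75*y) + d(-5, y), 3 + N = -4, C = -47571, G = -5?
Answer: I*√47003 ≈ 216.8*I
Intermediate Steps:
N = -7 (N = -3 - 4 = -7)
d(k, m) = 1 + m (d(k, m) = (-5 + m) + 6 = 1 + m)
H(y) = 1 + y² - 74*y (H(y) = (y² - 75*y) + (1 + y) = 1 + y² - 74*y)
√(H(N) + C) = √((1 + (-7)² - 74*(-7)) - 47571) = √((1 + 49 + 518) - 47571) = √(568 - 47571) = √(-47003) = I*√47003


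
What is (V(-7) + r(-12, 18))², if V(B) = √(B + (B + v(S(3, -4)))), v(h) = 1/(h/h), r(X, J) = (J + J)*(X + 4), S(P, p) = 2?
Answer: (-288 + I*√13)² ≈ 82931.0 - 2076.8*I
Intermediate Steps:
r(X, J) = 2*J*(4 + X) (r(X, J) = (2*J)*(4 + X) = 2*J*(4 + X))
v(h) = 1 (v(h) = 1/1 = 1)
V(B) = √(1 + 2*B) (V(B) = √(B + (B + 1)) = √(B + (1 + B)) = √(1 + 2*B))
(V(-7) + r(-12, 18))² = (√(1 + 2*(-7)) + 2*18*(4 - 12))² = (√(1 - 14) + 2*18*(-8))² = (√(-13) - 288)² = (I*√13 - 288)² = (-288 + I*√13)²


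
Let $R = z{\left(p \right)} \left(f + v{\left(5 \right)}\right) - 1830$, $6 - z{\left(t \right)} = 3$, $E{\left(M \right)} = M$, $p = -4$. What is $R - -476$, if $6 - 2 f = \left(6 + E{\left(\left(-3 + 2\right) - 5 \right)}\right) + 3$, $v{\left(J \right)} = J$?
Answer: $- \frac{2669}{2} \approx -1334.5$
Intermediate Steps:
$f = \frac{3}{2}$ ($f = 3 - \frac{\left(6 + \left(\left(-3 + 2\right) - 5\right)\right) + 3}{2} = 3 - \frac{\left(6 - 6\right) + 3}{2} = 3 - \frac{0 + 3}{2} = 3 - \frac{3}{2} = \frac{3}{2} \approx 1.5$)
$z{\left(t \right)} = 3$ ($z{\left(t \right)} = 6 - 3 = 3$)
$R = - \frac{3621}{2}$ ($R = 3 \left(\frac{3}{2} + 5\right) - 1830 = 3 \cdot \frac{13}{2} - 1830 = \frac{39}{2} - 1830 = - \frac{3621}{2} \approx -1810.5$)
$R - -476 = - \frac{3621}{2} - -476 = - \frac{3621}{2} + 476 = - \frac{2669}{2}$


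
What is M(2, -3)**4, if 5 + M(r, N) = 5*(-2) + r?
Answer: 28561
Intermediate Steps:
M(r, N) = -15 + r (M(r, N) = -5 + (5*(-2) + r) = -5 + (-10 + r) = -15 + r)
M(2, -3)**4 = (-15 + 2)**4 = (-13)**4 = 28561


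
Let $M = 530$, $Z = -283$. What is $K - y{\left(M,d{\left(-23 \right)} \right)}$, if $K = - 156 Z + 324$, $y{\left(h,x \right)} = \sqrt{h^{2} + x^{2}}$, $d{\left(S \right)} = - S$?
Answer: $44472 - \sqrt{281429} \approx 43942.0$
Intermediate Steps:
$K = 44472$ ($K = \left(-156\right) \left(-283\right) + 324 = 44148 + 324 = 44472$)
$K - y{\left(M,d{\left(-23 \right)} \right)} = 44472 - \sqrt{530^{2} + \left(\left(-1\right) \left(-23\right)\right)^{2}} = 44472 - \sqrt{280900 + 23^{2}} = 44472 - \sqrt{280900 + 529} = 44472 - \sqrt{281429}$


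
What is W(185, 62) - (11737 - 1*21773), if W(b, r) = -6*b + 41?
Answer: 8967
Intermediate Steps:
W(b, r) = 41 - 6*b
W(185, 62) - (11737 - 1*21773) = (41 - 6*185) - (11737 - 1*21773) = (41 - 1110) - (11737 - 21773) = -1069 - 1*(-10036) = -1069 + 10036 = 8967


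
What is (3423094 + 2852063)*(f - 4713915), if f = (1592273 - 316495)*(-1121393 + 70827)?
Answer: -8410553420361894291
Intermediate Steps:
f = -1340288990348 (f = 1275778*(-1050566) = -1340288990348)
(3423094 + 2852063)*(f - 4713915) = (3423094 + 2852063)*(-1340288990348 - 4713915) = 6275157*(-1340293704263) = -8410553420361894291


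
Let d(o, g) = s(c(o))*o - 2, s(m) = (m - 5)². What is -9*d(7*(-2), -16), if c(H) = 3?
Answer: 522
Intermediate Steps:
s(m) = (-5 + m)²
d(o, g) = -2 + 4*o (d(o, g) = (-5 + 3)²*o - 2 = (-2)²*o - 2 = 4*o - 2 = -2 + 4*o)
-9*d(7*(-2), -16) = -9*(-2 + 4*(7*(-2))) = -9*(-2 + 4*(-14)) = -9*(-2 - 56) = -9*(-58) = 522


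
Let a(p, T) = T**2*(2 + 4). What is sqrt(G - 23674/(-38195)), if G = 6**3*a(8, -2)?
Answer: sqrt(7563624230030)/38195 ≈ 72.004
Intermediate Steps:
a(p, T) = 6*T**2 (a(p, T) = T**2*6 = 6*T**2)
G = 5184 (G = 6**3*(6*(-2)**2) = 216*(6*4) = 216*24 = 5184)
sqrt(G - 23674/(-38195)) = sqrt(5184 - 23674/(-38195)) = sqrt(5184 - 23674*(-1/38195)) = sqrt(5184 + 23674/38195) = sqrt(198026554/38195) = sqrt(7563624230030)/38195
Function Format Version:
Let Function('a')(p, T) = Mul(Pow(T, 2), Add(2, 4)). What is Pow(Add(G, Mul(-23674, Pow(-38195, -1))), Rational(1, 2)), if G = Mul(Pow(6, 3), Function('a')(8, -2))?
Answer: Mul(Rational(1, 38195), Pow(7563624230030, Rational(1, 2))) ≈ 72.004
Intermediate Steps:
Function('a')(p, T) = Mul(6, Pow(T, 2)) (Function('a')(p, T) = Mul(Pow(T, 2), 6) = Mul(6, Pow(T, 2)))
G = 5184 (G = Mul(Pow(6, 3), Mul(6, Pow(-2, 2))) = Mul(216, Mul(6, 4)) = Mul(216, 24) = 5184)
Pow(Add(G, Mul(-23674, Pow(-38195, -1))), Rational(1, 2)) = Pow(Add(5184, Mul(-23674, Pow(-38195, -1))), Rational(1, 2)) = Pow(Add(5184, Mul(-23674, Rational(-1, 38195))), Rational(1, 2)) = Pow(Add(5184, Rational(23674, 38195)), Rational(1, 2)) = Pow(Rational(198026554, 38195), Rational(1, 2)) = Mul(Rational(1, 38195), Pow(7563624230030, Rational(1, 2)))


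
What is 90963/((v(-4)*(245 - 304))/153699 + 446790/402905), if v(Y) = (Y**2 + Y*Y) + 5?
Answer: 1126596686721597/13558326919 ≈ 83093.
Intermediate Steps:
v(Y) = 5 + 2*Y**2 (v(Y) = (Y**2 + Y**2) + 5 = 2*Y**2 + 5 = 5 + 2*Y**2)
90963/((v(-4)*(245 - 304))/153699 + 446790/402905) = 90963/(((5 + 2*(-4)**2)*(245 - 304))/153699 + 446790/402905) = 90963/(((5 + 2*16)*(-59))*(1/153699) + 446790*(1/402905)) = 90963/(((5 + 32)*(-59))*(1/153699) + 89358/80581) = 90963/((37*(-59))*(1/153699) + 89358/80581) = 90963/(-2183*1/153699 + 89358/80581) = 90963/(-2183/153699 + 89358/80581) = 90963/(13558326919/12385219119) = 90963*(12385219119/13558326919) = 1126596686721597/13558326919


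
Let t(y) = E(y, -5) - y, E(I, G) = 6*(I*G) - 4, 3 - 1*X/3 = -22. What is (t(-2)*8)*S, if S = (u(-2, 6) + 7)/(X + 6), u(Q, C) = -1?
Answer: 928/27 ≈ 34.370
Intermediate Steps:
X = 75 (X = 9 - 3*(-22) = 9 + 66 = 75)
E(I, G) = -4 + 6*G*I (E(I, G) = 6*(G*I) - 4 = 6*G*I - 4 = -4 + 6*G*I)
S = 2/27 (S = (-1 + 7)/(75 + 6) = 6/81 = 6*(1/81) = 2/27 ≈ 0.074074)
t(y) = -4 - 31*y (t(y) = (-4 + 6*(-5)*y) - y = (-4 - 30*y) - y = -4 - 31*y)
(t(-2)*8)*S = ((-4 - 31*(-2))*8)*(2/27) = ((-4 + 62)*8)*(2/27) = (58*8)*(2/27) = 464*(2/27) = 928/27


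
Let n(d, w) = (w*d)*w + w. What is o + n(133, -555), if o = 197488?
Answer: 41164258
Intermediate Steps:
n(d, w) = w + d*w² (n(d, w) = (d*w)*w + w = d*w² + w = w + d*w²)
o + n(133, -555) = 197488 - 555*(1 + 133*(-555)) = 197488 - 555*(1 - 73815) = 197488 - 555*(-73814) = 197488 + 40966770 = 41164258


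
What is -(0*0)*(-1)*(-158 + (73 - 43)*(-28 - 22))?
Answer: 0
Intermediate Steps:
-(0*0)*(-1)*(-158 + (73 - 43)*(-28 - 22)) = -0*(-1)*(-158 + 30*(-50)) = -0*(-158 - 1500) = -0*(-1658) = -1*0 = 0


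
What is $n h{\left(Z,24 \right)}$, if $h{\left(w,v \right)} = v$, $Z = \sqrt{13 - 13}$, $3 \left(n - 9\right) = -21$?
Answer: $48$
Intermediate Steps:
$n = 2$ ($n = 9 + \frac{1}{3} \left(-21\right) = 9 - 7 = 2$)
$Z = 0$ ($Z = \sqrt{0} = 0$)
$n h{\left(Z,24 \right)} = 2 \cdot 24 = 48$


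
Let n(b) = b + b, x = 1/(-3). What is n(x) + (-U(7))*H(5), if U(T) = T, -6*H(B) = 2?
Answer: 5/3 ≈ 1.6667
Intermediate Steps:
H(B) = -⅓ (H(B) = -⅙*2 = -⅓)
x = -⅓ ≈ -0.33333
n(b) = 2*b
n(x) + (-U(7))*H(5) = 2*(-⅓) - 1*7*(-⅓) = -⅔ - 7*(-⅓) = -⅔ + 7/3 = 5/3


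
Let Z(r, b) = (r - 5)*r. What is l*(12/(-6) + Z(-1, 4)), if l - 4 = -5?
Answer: -4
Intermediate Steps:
l = -1 (l = 4 - 5 = -1)
Z(r, b) = r*(-5 + r) (Z(r, b) = (-5 + r)*r = r*(-5 + r))
l*(12/(-6) + Z(-1, 4)) = -(12/(-6) - (-5 - 1)) = -(12*(-⅙) - 1*(-6)) = -(-2 + 6) = -1*4 = -4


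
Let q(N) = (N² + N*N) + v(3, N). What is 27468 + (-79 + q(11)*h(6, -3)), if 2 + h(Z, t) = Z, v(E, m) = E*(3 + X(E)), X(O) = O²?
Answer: 28501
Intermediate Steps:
v(E, m) = E*(3 + E²)
h(Z, t) = -2 + Z
q(N) = 36 + 2*N² (q(N) = (N² + N*N) + 3*(3 + 3²) = (N² + N²) + 3*(3 + 9) = 2*N² + 3*12 = 2*N² + 36 = 36 + 2*N²)
27468 + (-79 + q(11)*h(6, -3)) = 27468 + (-79 + (36 + 2*11²)*(-2 + 6)) = 27468 + (-79 + (36 + 2*121)*4) = 27468 + (-79 + (36 + 242)*4) = 27468 + (-79 + 278*4) = 27468 + (-79 + 1112) = 27468 + 1033 = 28501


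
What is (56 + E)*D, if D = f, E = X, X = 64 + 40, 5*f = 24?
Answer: 768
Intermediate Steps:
f = 24/5 (f = (⅕)*24 = 24/5 ≈ 4.8000)
X = 104
E = 104
D = 24/5 ≈ 4.8000
(56 + E)*D = (56 + 104)*(24/5) = 160*(24/5) = 768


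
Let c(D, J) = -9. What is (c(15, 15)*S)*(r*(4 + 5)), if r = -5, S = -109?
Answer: -44145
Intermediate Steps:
(c(15, 15)*S)*(r*(4 + 5)) = (-9*(-109))*(-5*(4 + 5)) = 981*(-5*9) = 981*(-45) = -44145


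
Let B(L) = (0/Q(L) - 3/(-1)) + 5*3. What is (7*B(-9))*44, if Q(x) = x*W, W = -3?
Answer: 5544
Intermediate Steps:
Q(x) = -3*x (Q(x) = x*(-3) = -3*x)
B(L) = 18 (B(L) = (0/((-3*L)) - 3/(-1)) + 5*3 = (0*(-1/(3*L)) - 3*(-1)) + 15 = (0 + 3) + 15 = 3 + 15 = 18)
(7*B(-9))*44 = (7*18)*44 = 126*44 = 5544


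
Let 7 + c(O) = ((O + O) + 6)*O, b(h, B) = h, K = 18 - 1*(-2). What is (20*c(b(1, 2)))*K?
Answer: 400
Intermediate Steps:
K = 20 (K = 18 + 2 = 20)
c(O) = -7 + O*(6 + 2*O) (c(O) = -7 + ((O + O) + 6)*O = -7 + (2*O + 6)*O = -7 + (6 + 2*O)*O = -7 + O*(6 + 2*O))
(20*c(b(1, 2)))*K = (20*(-7 + 2*1² + 6*1))*20 = (20*(-7 + 2*1 + 6))*20 = (20*(-7 + 2 + 6))*20 = (20*1)*20 = 20*20 = 400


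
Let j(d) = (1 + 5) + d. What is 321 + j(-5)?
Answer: 322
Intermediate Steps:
j(d) = 6 + d
321 + j(-5) = 321 + (6 - 5) = 321 + 1 = 322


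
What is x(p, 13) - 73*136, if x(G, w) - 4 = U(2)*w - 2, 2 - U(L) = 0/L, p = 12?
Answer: -9900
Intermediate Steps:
U(L) = 2 (U(L) = 2 - 0/L = 2 - 1*0 = 2 + 0 = 2)
x(G, w) = 2 + 2*w (x(G, w) = 4 + (2*w - 2) = 4 + (-2 + 2*w) = 2 + 2*w)
x(p, 13) - 73*136 = (2 + 2*13) - 73*136 = (2 + 26) - 9928 = 28 - 9928 = -9900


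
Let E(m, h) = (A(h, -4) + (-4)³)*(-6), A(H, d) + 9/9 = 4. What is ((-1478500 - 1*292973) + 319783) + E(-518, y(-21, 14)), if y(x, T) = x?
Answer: -1451324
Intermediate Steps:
A(H, d) = 3 (A(H, d) = -1 + 4 = 3)
E(m, h) = 366 (E(m, h) = (3 + (-4)³)*(-6) = (3 - 64)*(-6) = -61*(-6) = 366)
((-1478500 - 1*292973) + 319783) + E(-518, y(-21, 14)) = ((-1478500 - 1*292973) + 319783) + 366 = ((-1478500 - 292973) + 319783) + 366 = (-1771473 + 319783) + 366 = -1451690 + 366 = -1451324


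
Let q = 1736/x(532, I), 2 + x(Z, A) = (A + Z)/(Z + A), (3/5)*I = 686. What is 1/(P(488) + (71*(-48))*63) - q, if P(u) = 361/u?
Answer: 181889731088/104775191 ≈ 1736.0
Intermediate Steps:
I = 3430/3 (I = (5/3)*686 = 3430/3 ≈ 1143.3)
x(Z, A) = -1 (x(Z, A) = -2 + (A + Z)/(Z + A) = -2 + (A + Z)/(A + Z) = -2 + 1 = -1)
q = -1736 (q = 1736/(-1) = 1736*(-1) = -1736)
1/(P(488) + (71*(-48))*63) - q = 1/(361/488 + (71*(-48))*63) - 1*(-1736) = 1/(361*(1/488) - 3408*63) + 1736 = 1/(361/488 - 214704) + 1736 = 1/(-104775191/488) + 1736 = -488/104775191 + 1736 = 181889731088/104775191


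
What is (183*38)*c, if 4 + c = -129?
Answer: -924882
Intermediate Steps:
c = -133 (c = -4 - 129 = -133)
(183*38)*c = (183*38)*(-133) = 6954*(-133) = -924882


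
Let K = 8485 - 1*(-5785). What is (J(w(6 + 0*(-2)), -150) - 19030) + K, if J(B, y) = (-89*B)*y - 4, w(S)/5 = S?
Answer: 395736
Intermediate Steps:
w(S) = 5*S
J(B, y) = -4 - 89*B*y (J(B, y) = -89*B*y - 4 = -4 - 89*B*y)
K = 14270 (K = 8485 + 5785 = 14270)
(J(w(6 + 0*(-2)), -150) - 19030) + K = ((-4 - 89*5*(6 + 0*(-2))*(-150)) - 19030) + 14270 = ((-4 - 89*5*(6 + 0)*(-150)) - 19030) + 14270 = ((-4 - 89*5*6*(-150)) - 19030) + 14270 = ((-4 - 89*30*(-150)) - 19030) + 14270 = ((-4 + 400500) - 19030) + 14270 = (400496 - 19030) + 14270 = 381466 + 14270 = 395736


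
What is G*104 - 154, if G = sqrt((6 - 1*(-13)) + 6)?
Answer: 366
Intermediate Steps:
G = 5 (G = sqrt((6 + 13) + 6) = sqrt(19 + 6) = sqrt(25) = 5)
G*104 - 154 = 5*104 - 154 = 520 - 154 = 366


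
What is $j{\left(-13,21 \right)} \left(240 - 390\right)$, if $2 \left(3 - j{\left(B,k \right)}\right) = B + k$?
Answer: $150$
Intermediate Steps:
$j{\left(B,k \right)} = 3 - \frac{B}{2} - \frac{k}{2}$ ($j{\left(B,k \right)} = 3 - \frac{B + k}{2} = 3 - \left(\frac{B}{2} + \frac{k}{2}\right) = 3 - \frac{B}{2} - \frac{k}{2}$)
$j{\left(-13,21 \right)} \left(240 - 390\right) = \left(3 - - \frac{13}{2} - \frac{21}{2}\right) \left(240 - 390\right) = \left(3 + \frac{13}{2} - \frac{21}{2}\right) \left(-150\right) = \left(-1\right) \left(-150\right) = 150$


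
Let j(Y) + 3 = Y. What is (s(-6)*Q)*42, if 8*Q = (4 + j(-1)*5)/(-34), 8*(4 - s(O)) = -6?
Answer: 399/34 ≈ 11.735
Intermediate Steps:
s(O) = 19/4 (s(O) = 4 - ⅛*(-6) = 4 + ¾ = 19/4)
j(Y) = -3 + Y
Q = 1/17 (Q = ((4 + (-3 - 1)*5)/(-34))/8 = ((4 - 4*5)*(-1/34))/8 = ((4 - 20)*(-1/34))/8 = (-16*(-1/34))/8 = (⅛)*(8/17) = 1/17 ≈ 0.058824)
(s(-6)*Q)*42 = ((19/4)*(1/17))*42 = (19/68)*42 = 399/34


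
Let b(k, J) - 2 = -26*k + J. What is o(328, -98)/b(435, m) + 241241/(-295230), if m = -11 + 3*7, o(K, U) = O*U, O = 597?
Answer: 26643197/6108990 ≈ 4.3613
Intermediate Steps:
o(K, U) = 597*U
m = 10 (m = -11 + 21 = 10)
b(k, J) = 2 + J - 26*k (b(k, J) = 2 + (-26*k + J) = 2 + (J - 26*k) = 2 + J - 26*k)
o(328, -98)/b(435, m) + 241241/(-295230) = (597*(-98))/(2 + 10 - 26*435) + 241241/(-295230) = -58506/(2 + 10 - 11310) + 241241*(-1/295230) = -58506/(-11298) - 18557/22710 = -58506*(-1/11298) - 18557/22710 = 1393/269 - 18557/22710 = 26643197/6108990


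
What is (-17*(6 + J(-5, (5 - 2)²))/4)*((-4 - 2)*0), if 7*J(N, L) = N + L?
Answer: 0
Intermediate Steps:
J(N, L) = L/7 + N/7 (J(N, L) = (N + L)/7 = (L + N)/7 = L/7 + N/7)
(-17*(6 + J(-5, (5 - 2)²))/4)*((-4 - 2)*0) = (-17*(6 + ((5 - 2)²/7 + (⅐)*(-5)))/4)*((-4 - 2)*0) = (-17*(6 + ((⅐)*3² - 5/7))/4)*(-6*0) = -17*(6 + ((⅐)*9 - 5/7))/4*0 = -17*(6 + (9/7 - 5/7))/4*0 = -17*(6 + 4/7)/4*0 = -782/(7*4)*0 = -17*23/14*0 = -391/14*0 = 0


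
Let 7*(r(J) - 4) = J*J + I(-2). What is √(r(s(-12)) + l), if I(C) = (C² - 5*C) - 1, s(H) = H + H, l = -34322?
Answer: 23*I*√3171/7 ≈ 185.02*I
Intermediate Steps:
s(H) = 2*H
I(C) = -1 + C² - 5*C
r(J) = 41/7 + J²/7 (r(J) = 4 + (J*J + (-1 + (-2)² - 5*(-2)))/7 = 4 + (J² + (-1 + 4 + 10))/7 = 4 + (J² + 13)/7 = 4 + (13 + J²)/7 = 4 + (13/7 + J²/7) = 41/7 + J²/7)
√(r(s(-12)) + l) = √((41/7 + (2*(-12))²/7) - 34322) = √((41/7 + (⅐)*(-24)²) - 34322) = √((41/7 + (⅐)*576) - 34322) = √((41/7 + 576/7) - 34322) = √(617/7 - 34322) = √(-239637/7) = 23*I*√3171/7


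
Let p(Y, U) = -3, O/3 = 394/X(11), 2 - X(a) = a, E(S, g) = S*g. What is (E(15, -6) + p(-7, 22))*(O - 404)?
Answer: 49786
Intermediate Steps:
X(a) = 2 - a
O = -394/3 (O = 3*(394/(2 - 1*11)) = 3*(394/(2 - 11)) = 3*(394/(-9)) = 3*(394*(-⅑)) = 3*(-394/9) = -394/3 ≈ -131.33)
(E(15, -6) + p(-7, 22))*(O - 404) = (15*(-6) - 3)*(-394/3 - 404) = (-90 - 3)*(-1606/3) = -93*(-1606/3) = 49786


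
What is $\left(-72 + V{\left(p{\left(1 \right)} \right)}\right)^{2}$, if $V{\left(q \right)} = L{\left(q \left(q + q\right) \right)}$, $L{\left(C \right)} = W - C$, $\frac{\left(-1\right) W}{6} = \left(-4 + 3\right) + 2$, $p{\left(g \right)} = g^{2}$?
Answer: $6400$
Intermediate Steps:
$W = -6$ ($W = - 6 \left(\left(-4 + 3\right) + 2\right) = - 6 \left(-1 + 2\right) = \left(-6\right) 1 = -6$)
$L{\left(C \right)} = -6 - C$
$V{\left(q \right)} = -6 - 2 q^{2}$ ($V{\left(q \right)} = -6 - q \left(q + q\right) = -6 - q 2 q = -6 - 2 q^{2}$)
$\left(-72 + V{\left(p{\left(1 \right)} \right)}\right)^{2} = \left(-72 - \left(6 + 2 \left(1^{2}\right)^{2}\right)\right)^{2} = \left(-72 - \left(6 + 2 \cdot 1^{2}\right)\right)^{2} = \left(-72 - 8\right)^{2} = \left(-80\right)^{2} = 6400$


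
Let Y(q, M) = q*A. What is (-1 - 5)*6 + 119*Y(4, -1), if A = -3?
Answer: -1464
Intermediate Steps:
Y(q, M) = -3*q (Y(q, M) = q*(-3) = -3*q)
(-1 - 5)*6 + 119*Y(4, -1) = (-1 - 5)*6 + 119*(-3*4) = -6*6 + 119*(-12) = -36 - 1428 = -1464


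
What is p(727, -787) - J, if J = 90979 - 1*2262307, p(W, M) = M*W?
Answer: 1599179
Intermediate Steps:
J = -2171328 (J = 90979 - 2262307 = -2171328)
p(727, -787) - J = -787*727 - 1*(-2171328) = -572149 + 2171328 = 1599179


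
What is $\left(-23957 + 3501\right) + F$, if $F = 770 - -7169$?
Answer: $-12517$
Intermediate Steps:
$F = 7939$ ($F = 770 + 7169 = 7939$)
$\left(-23957 + 3501\right) + F = \left(-23957 + 3501\right) + 7939 = -20456 + 7939 = -12517$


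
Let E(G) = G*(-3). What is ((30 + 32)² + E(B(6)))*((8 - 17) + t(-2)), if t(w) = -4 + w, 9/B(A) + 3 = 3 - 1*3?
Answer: -57795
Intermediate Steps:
B(A) = -3 (B(A) = 9/(-3 + (3 - 1*3)) = 9/(-3 + (3 - 3)) = 9/(-3 + 0) = 9/(-3) = 9*(-⅓) = -3)
E(G) = -3*G
((30 + 32)² + E(B(6)))*((8 - 17) + t(-2)) = ((30 + 32)² - 3*(-3))*((8 - 17) + (-4 - 2)) = (62² + 9)*(-9 - 6) = (3844 + 9)*(-15) = 3853*(-15) = -57795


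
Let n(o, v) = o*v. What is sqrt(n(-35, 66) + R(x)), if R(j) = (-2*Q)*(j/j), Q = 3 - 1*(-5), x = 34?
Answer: I*sqrt(2326) ≈ 48.229*I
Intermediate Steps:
Q = 8 (Q = 3 + 5 = 8)
R(j) = -16 (R(j) = (-2*8)*(j/j) = -16*1 = -16)
sqrt(n(-35, 66) + R(x)) = sqrt(-35*66 - 16) = sqrt(-2310 - 16) = sqrt(-2326) = I*sqrt(2326)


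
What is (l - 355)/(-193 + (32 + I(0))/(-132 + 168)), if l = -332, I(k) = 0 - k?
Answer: 6183/1729 ≈ 3.5761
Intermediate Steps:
I(k) = -k
(l - 355)/(-193 + (32 + I(0))/(-132 + 168)) = (-332 - 355)/(-193 + (32 - 1*0)/(-132 + 168)) = -687/(-193 + (32 + 0)/36) = -687/(-193 + 32*(1/36)) = -687/(-193 + 8/9) = -687/(-1729/9) = -687*(-9/1729) = 6183/1729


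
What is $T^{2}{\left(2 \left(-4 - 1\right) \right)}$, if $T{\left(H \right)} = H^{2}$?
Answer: $10000$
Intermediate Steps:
$T^{2}{\left(2 \left(-4 - 1\right) \right)} = \left(\left(2 \left(-4 - 1\right)\right)^{2}\right)^{2} = \left(\left(2 \left(-5\right)\right)^{2}\right)^{2} = \left(\left(-10\right)^{2}\right)^{2} = 100^{2} = 10000$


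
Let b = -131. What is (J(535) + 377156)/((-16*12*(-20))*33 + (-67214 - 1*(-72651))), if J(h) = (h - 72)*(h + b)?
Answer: 564208/132157 ≈ 4.2692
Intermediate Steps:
J(h) = (-131 + h)*(-72 + h) (J(h) = (h - 72)*(h - 131) = (-72 + h)*(-131 + h) = (-131 + h)*(-72 + h))
(J(535) + 377156)/((-16*12*(-20))*33 + (-67214 - 1*(-72651))) = ((9432 + 535² - 203*535) + 377156)/((-16*12*(-20))*33 + (-67214 - 1*(-72651))) = ((9432 + 286225 - 108605) + 377156)/(-192*(-20)*33 + (-67214 + 72651)) = (187052 + 377156)/(3840*33 + 5437) = 564208/(126720 + 5437) = 564208/132157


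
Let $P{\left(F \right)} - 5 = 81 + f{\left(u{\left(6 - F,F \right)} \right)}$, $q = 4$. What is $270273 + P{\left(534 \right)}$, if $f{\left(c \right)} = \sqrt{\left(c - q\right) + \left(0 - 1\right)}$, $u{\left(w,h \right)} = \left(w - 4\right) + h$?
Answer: $270359 + i \sqrt{3} \approx 2.7036 \cdot 10^{5} + 1.732 i$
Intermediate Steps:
$u{\left(w,h \right)} = -4 + h + w$ ($u{\left(w,h \right)} = \left(-4 + w\right) + h = -4 + h + w$)
$f{\left(c \right)} = \sqrt{-5 + c}$ ($f{\left(c \right)} = \sqrt{\left(c - 4\right) + \left(0 - 1\right)} = \sqrt{\left(c - 4\right) - 1} = \sqrt{\left(-4 + c\right) - 1} = \sqrt{-5 + c}$)
$P{\left(F \right)} = 86 + i \sqrt{3}$ ($P{\left(F \right)} = 5 + \left(81 + \sqrt{-5 - -2}\right) = 5 + \left(81 + \sqrt{-5 + 2}\right) = 5 + \left(81 + \sqrt{-3}\right) = 5 + \left(81 + i \sqrt{3}\right) = 86 + i \sqrt{3}$)
$270273 + P{\left(534 \right)} = 270273 + \left(86 + i \sqrt{3}\right) = 270359 + i \sqrt{3}$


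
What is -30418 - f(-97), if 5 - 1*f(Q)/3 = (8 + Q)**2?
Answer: -6670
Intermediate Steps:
f(Q) = 15 - 3*(8 + Q)**2
-30418 - f(-97) = -30418 - (15 - 3*(8 - 97)**2) = -30418 - (15 - 3*(-89)**2) = -30418 - (15 - 3*7921) = -30418 - (15 - 23763) = -30418 - 1*(-23748) = -30418 + 23748 = -6670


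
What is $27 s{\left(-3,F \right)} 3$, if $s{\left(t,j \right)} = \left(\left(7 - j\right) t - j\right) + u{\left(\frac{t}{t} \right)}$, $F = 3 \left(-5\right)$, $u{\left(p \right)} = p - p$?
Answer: $-4131$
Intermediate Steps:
$u{\left(p \right)} = 0$
$F = -15$
$s{\left(t,j \right)} = - j + t \left(7 - j\right)$ ($s{\left(t,j \right)} = \left(\left(7 - j\right) t - j\right) + 0 = \left(t \left(7 - j\right) - j\right) + 0 = \left(- j + t \left(7 - j\right)\right) + 0 = - j + t \left(7 - j\right)$)
$27 s{\left(-3,F \right)} 3 = 27 \left(\left(-1\right) \left(-15\right) + 7 \left(-3\right) - \left(-15\right) \left(-3\right)\right) 3 = 27 \left(15 - 21 - 45\right) 3 = 27 \left(-51\right) 3 = \left(-1377\right) 3 = -4131$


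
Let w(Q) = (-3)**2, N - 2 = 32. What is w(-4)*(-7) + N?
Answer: -29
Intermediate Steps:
N = 34 (N = 2 + 32 = 34)
w(Q) = 9
w(-4)*(-7) + N = 9*(-7) + 34 = -63 + 34 = -29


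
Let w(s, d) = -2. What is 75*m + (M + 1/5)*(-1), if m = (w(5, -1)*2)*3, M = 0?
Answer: -4501/5 ≈ -900.20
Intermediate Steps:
m = -12 (m = -2*2*3 = -4*3 = -12)
75*m + (M + 1/5)*(-1) = 75*(-12) + (0 + 1/5)*(-1) = -900 + (0 + 1/5)*(-1) = -900 + (1/5)*(-1) = -900 - 1/5 = -4501/5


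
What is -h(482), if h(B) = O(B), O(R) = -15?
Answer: 15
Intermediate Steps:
h(B) = -15
-h(482) = -1*(-15) = 15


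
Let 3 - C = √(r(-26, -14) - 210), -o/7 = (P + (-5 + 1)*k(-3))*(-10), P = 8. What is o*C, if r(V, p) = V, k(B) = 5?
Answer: -2520 + 1680*I*√59 ≈ -2520.0 + 12904.0*I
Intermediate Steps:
o = -840 (o = -7*(8 + (-5 + 1)*5)*(-10) = -7*(8 - 4*5)*(-10) = -7*(8 - 20)*(-10) = -(-84)*(-10) = -7*120 = -840)
C = 3 - 2*I*√59 (C = 3 - √(-26 - 210) = 3 - √(-236) = 3 - 2*I*√59 ≈ 3.0 - 15.362*I)
o*C = -840*(3 - 2*I*√59) = -2520 + 1680*I*√59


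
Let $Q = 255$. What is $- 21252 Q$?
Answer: $-5419260$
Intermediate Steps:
$- 21252 Q = \left(-21252\right) 255 = -5419260$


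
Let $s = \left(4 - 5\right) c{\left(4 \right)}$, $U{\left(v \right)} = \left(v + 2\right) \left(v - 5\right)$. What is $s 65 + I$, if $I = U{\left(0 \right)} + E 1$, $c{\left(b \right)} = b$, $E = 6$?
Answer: $-264$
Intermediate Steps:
$U{\left(v \right)} = \left(-5 + v\right) \left(2 + v\right)$ ($U{\left(v \right)} = \left(2 + v\right) \left(-5 + v\right) = \left(-5 + v\right) \left(2 + v\right)$)
$s = -4$ ($s = \left(4 - 5\right) 4 = \left(-1\right) 4 = -4$)
$I = -4$ ($I = \left(-10 + 0^{2} - 0\right) + 6 \cdot 1 = \left(-10 + 0 + 0\right) + 6 = -10 + 6 = -4$)
$s 65 + I = \left(-4\right) 65 - 4 = -260 - 4 = -264$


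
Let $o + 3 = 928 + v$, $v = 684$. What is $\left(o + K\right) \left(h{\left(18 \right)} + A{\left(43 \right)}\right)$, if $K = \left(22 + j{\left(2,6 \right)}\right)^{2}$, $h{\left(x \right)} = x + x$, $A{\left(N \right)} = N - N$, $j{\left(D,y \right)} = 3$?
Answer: $80424$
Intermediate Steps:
$A{\left(N \right)} = 0$
$h{\left(x \right)} = 2 x$
$K = 625$ ($K = \left(22 + 3\right)^{2} = 25^{2} = 625$)
$o = 1609$ ($o = -3 + \left(928 + 684\right) = -3 + 1612 = 1609$)
$\left(o + K\right) \left(h{\left(18 \right)} + A{\left(43 \right)}\right) = \left(1609 + 625\right) \left(2 \cdot 18 + 0\right) = 2234 \left(36 + 0\right) = 2234 \cdot 36 = 80424$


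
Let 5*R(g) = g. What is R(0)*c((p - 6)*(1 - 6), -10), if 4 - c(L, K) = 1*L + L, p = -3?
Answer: 0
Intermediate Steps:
R(g) = g/5
c(L, K) = 4 - 2*L (c(L, K) = 4 - (1*L + L) = 4 - (L + L) = 4 - 2*L)
R(0)*c((p - 6)*(1 - 6), -10) = ((⅕)*0)*(4 - 2*(-3 - 6)*(1 - 6)) = 0*(4 - (-18)*(-5)) = 0*(4 - 2*45) = 0*(4 - 90) = 0*(-86) = 0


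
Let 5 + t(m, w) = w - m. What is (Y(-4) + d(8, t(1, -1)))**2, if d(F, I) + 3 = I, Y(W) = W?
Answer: 196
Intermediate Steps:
t(m, w) = -5 + w - m (t(m, w) = -5 + (w - m) = -5 + w - m)
d(F, I) = -3 + I
(Y(-4) + d(8, t(1, -1)))**2 = (-4 + (-3 + (-5 - 1 - 1*1)))**2 = (-4 + (-3 + (-5 - 1 - 1)))**2 = (-4 + (-3 - 7))**2 = (-4 - 10)**2 = (-14)**2 = 196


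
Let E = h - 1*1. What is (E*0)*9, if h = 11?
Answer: 0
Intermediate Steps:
E = 10 (E = 11 - 1*1 = 11 - 1 = 10)
(E*0)*9 = (10*0)*9 = 0*9 = 0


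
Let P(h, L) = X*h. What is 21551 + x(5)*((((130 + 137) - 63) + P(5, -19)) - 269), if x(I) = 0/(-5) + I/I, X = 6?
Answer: 21516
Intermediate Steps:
x(I) = 1 (x(I) = 0*(-⅕) + 1 = 0 + 1 = 1)
P(h, L) = 6*h
21551 + x(5)*((((130 + 137) - 63) + P(5, -19)) - 269) = 21551 + 1*((((130 + 137) - 63) + 6*5) - 269) = 21551 + 1*(((267 - 63) + 30) - 269) = 21551 + 1*((204 + 30) - 269) = 21551 + 1*(234 - 269) = 21551 + 1*(-35) = 21551 - 35 = 21516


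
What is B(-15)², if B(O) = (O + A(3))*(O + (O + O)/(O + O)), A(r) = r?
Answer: 28224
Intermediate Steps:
B(O) = (1 + O)*(3 + O) (B(O) = (O + 3)*(O + (O + O)/(O + O)) = (3 + O)*(O + (2*O)/((2*O))) = (3 + O)*(O + (2*O)*(1/(2*O))) = (3 + O)*(O + 1) = (3 + O)*(1 + O) = (1 + O)*(3 + O))
B(-15)² = (3 + (-15)² + 4*(-15))² = (3 + 225 - 60)² = 168² = 28224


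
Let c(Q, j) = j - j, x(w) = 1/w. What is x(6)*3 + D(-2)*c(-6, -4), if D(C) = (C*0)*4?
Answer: ½ ≈ 0.50000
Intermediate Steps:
D(C) = 0 (D(C) = 0*4 = 0)
c(Q, j) = 0
x(6)*3 + D(-2)*c(-6, -4) = 3/6 + 0*0 = (⅙)*3 + 0 = ½ + 0 = ½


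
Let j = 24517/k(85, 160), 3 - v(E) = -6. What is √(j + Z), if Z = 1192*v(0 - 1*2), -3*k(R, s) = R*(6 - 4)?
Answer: √297535530/170 ≈ 101.47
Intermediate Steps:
v(E) = 9 (v(E) = 3 - 1*(-6) = 3 + 6 = 9)
k(R, s) = -2*R/3 (k(R, s) = -R*(6 - 4)/3 = -R*2/3 = -2*R/3)
j = -73551/170 (j = 24517/((-⅔*85)) = 24517/(-170/3) = 24517*(-3/170) = -73551/170 ≈ -432.65)
Z = 10728 (Z = 1192*9 = 10728)
√(j + Z) = √(-73551/170 + 10728) = √(1750209/170) = √297535530/170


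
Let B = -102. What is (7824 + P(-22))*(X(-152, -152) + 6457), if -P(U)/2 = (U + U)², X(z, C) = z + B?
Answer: 24514256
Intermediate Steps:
X(z, C) = -102 + z (X(z, C) = z - 102 = -102 + z)
P(U) = -8*U² (P(U) = -2*(U + U)² = -2*4*U² = -8*U²)
(7824 + P(-22))*(X(-152, -152) + 6457) = (7824 - 8*(-22)²)*((-102 - 152) + 6457) = (7824 - 8*484)*(-254 + 6457) = (7824 - 3872)*6203 = 3952*6203 = 24514256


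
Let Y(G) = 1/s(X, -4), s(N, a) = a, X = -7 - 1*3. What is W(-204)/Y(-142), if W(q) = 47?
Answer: -188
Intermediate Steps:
X = -10 (X = -7 - 3 = -10)
Y(G) = -1/4 (Y(G) = 1/(-4) = -1/4)
W(-204)/Y(-142) = 47/(-1/4) = 47*(-4) = -188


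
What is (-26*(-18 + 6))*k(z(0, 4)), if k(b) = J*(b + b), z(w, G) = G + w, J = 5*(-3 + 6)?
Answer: 37440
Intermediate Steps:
J = 15 (J = 5*3 = 15)
k(b) = 30*b (k(b) = 15*(b + b) = 15*(2*b) = 30*b)
(-26*(-18 + 6))*k(z(0, 4)) = (-26*(-18 + 6))*(30*(4 + 0)) = (-26*(-12))*(30*4) = 312*120 = 37440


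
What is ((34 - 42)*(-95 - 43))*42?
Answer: 46368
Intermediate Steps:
((34 - 42)*(-95 - 43))*42 = -8*(-138)*42 = 1104*42 = 46368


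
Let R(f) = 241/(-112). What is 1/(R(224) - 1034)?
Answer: -112/116049 ≈ -0.00096511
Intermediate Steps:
R(f) = -241/112 (R(f) = 241*(-1/112) = -241/112)
1/(R(224) - 1034) = 1/(-241/112 - 1034) = 1/(-116049/112) = -112/116049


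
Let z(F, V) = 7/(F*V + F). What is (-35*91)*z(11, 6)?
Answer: -3185/11 ≈ -289.55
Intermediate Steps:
z(F, V) = 7/(F + F*V)
(-35*91)*z(11, 6) = (-35*91)*(7/(11*(1 + 6))) = -22295/(11*7) = -3185*1/11 = -3185/11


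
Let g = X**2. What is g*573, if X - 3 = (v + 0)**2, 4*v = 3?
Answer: 1861677/256 ≈ 7272.2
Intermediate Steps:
v = 3/4 (v = (1/4)*3 = 3/4 ≈ 0.75000)
X = 57/16 (X = 3 + (3/4 + 0)**2 = 3 + (3/4)**2 = 3 + 9/16 = 57/16 ≈ 3.5625)
g = 3249/256 (g = (57/16)**2 = 3249/256 ≈ 12.691)
g*573 = (3249/256)*573 = 1861677/256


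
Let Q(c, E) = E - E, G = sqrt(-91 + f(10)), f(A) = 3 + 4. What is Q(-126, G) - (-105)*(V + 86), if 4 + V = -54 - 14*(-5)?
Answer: 10290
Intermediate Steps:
V = 12 (V = -4 + (-54 - 14*(-5)) = -4 + (-54 + 70) = -4 + 16 = 12)
f(A) = 7
G = 2*I*sqrt(21) (G = sqrt(-91 + 7) = sqrt(-84) = 2*I*sqrt(21) ≈ 9.1651*I)
Q(c, E) = 0
Q(-126, G) - (-105)*(V + 86) = 0 - (-105)*(12 + 86) = 0 - (-105)*98 = 0 - 1*(-10290) = 0 + 10290 = 10290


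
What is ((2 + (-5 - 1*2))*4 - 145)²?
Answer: 27225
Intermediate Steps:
((2 + (-5 - 1*2))*4 - 145)² = ((2 + (-5 - 2))*4 - 145)² = ((2 - 7)*4 - 145)² = (-5*4 - 145)² = (-20 - 145)² = (-165)² = 27225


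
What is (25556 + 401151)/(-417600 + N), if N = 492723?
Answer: 426707/75123 ≈ 5.6801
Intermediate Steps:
(25556 + 401151)/(-417600 + N) = (25556 + 401151)/(-417600 + 492723) = 426707/75123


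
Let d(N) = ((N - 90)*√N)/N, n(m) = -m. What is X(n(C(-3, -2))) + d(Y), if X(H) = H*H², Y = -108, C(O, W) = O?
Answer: 27 + 11*I*√3 ≈ 27.0 + 19.053*I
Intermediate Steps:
X(H) = H³
d(N) = (-90 + N)/√N (d(N) = ((-90 + N)*√N)/N = (√N*(-90 + N))/N = (-90 + N)/√N)
X(n(C(-3, -2))) + d(Y) = (-1*(-3))³ + (-90 - 108)/√(-108) = 3³ - I*√3/18*(-198) = 27 + 11*I*√3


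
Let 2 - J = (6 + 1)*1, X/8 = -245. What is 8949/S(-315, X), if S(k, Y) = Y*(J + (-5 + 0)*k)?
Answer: -57/19600 ≈ -0.0029082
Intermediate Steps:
X = -1960 (X = 8*(-245) = -1960)
J = -5 (J = 2 - (6 + 1) = 2 - 7 = -5)
S(k, Y) = Y*(-5 - 5*k) (S(k, Y) = Y*(-5 + (-5 + 0)*k) = Y*(-5 - 5*k))
8949/S(-315, X) = 8949/((-5*(-1960)*(1 - 315))) = 8949/((-5*(-1960)*(-314))) = 8949/(-3077200) = 8949*(-1/3077200) = -57/19600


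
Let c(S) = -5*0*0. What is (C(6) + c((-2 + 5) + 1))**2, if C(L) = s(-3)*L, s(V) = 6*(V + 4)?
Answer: 1296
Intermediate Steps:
s(V) = 24 + 6*V (s(V) = 6*(4 + V) = 24 + 6*V)
C(L) = 6*L (C(L) = (24 + 6*(-3))*L = (24 - 18)*L = 6*L)
c(S) = 0 (c(S) = 0*0 = 0)
(C(6) + c((-2 + 5) + 1))**2 = (6*6 + 0)**2 = (36 + 0)**2 = 36**2 = 1296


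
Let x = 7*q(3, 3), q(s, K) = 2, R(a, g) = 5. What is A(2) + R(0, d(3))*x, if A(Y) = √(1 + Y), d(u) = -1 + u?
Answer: 70 + √3 ≈ 71.732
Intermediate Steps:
x = 14 (x = 7*2 = 14)
A(2) + R(0, d(3))*x = √(1 + 2) + 5*14 = √3 + 70 = 70 + √3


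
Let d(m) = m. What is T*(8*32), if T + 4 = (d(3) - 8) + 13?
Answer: 1024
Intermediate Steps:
T = 4 (T = -4 + ((3 - 8) + 13) = -4 + (-5 + 13) = -4 + 8 = 4)
T*(8*32) = 4*(8*32) = 4*256 = 1024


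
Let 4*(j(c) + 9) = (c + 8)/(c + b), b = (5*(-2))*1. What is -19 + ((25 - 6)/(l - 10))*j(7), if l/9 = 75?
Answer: -2701/140 ≈ -19.293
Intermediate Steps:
b = -10 (b = -10*1 = -10)
l = 675 (l = 9*75 = 675)
j(c) = -9 + (8 + c)/(4*(-10 + c)) (j(c) = -9 + ((c + 8)/(c - 10))/4 = -9 + ((8 + c)/(-10 + c))/4 = -9 + (8 + c)/(4*(-10 + c)))
-19 + ((25 - 6)/(l - 10))*j(7) = -19 + ((25 - 6)/(675 - 10))*((368 - 35*7)/(4*(-10 + 7))) = -19 + (19/665)*((1/4)*(368 - 245)/(-3)) = -19 + (19*(1/665))*((1/4)*(-1/3)*123) = -19 + (1/35)*(-41/4) = -19 - 41/140 = -2701/140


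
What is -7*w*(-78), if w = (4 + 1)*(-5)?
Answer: -13650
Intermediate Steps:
w = -25 (w = 5*(-5) = -25)
-7*w*(-78) = -7*(-25)*(-78) = 175*(-78) = -13650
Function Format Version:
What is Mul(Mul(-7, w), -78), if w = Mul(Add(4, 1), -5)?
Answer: -13650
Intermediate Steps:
w = -25 (w = Mul(5, -5) = -25)
Mul(Mul(-7, w), -78) = Mul(Mul(-7, -25), -78) = Mul(175, -78) = -13650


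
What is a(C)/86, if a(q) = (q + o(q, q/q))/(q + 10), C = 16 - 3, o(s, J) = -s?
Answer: 0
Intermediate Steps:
C = 13
a(q) = 0 (a(q) = (q - q)/(q + 10) = 0/(10 + q) = 0)
a(C)/86 = 0/86 = 0*(1/86) = 0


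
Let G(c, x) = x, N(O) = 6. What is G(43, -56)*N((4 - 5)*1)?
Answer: -336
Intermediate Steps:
G(43, -56)*N((4 - 5)*1) = -56*6 = -336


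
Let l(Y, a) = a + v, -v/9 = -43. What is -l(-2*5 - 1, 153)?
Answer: -540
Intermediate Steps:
v = 387 (v = -9*(-43) = 387)
l(Y, a) = 387 + a (l(Y, a) = a + 387 = 387 + a)
-l(-2*5 - 1, 153) = -(387 + 153) = -1*540 = -540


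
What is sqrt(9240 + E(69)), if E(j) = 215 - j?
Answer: 19*sqrt(26) ≈ 96.881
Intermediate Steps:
sqrt(9240 + E(69)) = sqrt(9240 + (215 - 1*69)) = sqrt(9240 + (215 - 69)) = sqrt(9240 + 146) = sqrt(9386) = 19*sqrt(26)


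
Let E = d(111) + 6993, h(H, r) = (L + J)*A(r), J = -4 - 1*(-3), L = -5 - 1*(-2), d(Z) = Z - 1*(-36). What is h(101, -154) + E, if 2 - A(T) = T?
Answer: 6516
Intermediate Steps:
d(Z) = 36 + Z (d(Z) = Z + 36 = 36 + Z)
A(T) = 2 - T
L = -3 (L = -5 + 2 = -3)
J = -1 (J = -4 + 3 = -1)
h(H, r) = -8 + 4*r (h(H, r) = (-3 - 1)*(2 - r) = -4*(2 - r) = -8 + 4*r)
E = 7140 (E = (36 + 111) + 6993 = 147 + 6993 = 7140)
h(101, -154) + E = (-8 + 4*(-154)) + 7140 = (-8 - 616) + 7140 = -624 + 7140 = 6516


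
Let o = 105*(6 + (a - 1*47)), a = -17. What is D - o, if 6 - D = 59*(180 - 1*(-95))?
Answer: -10129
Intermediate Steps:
D = -16219 (D = 6 - 59*(180 - 1*(-95)) = 6 - 59*(180 + 95) = 6 - 59*275 = 6 - 1*16225 = 6 - 16225 = -16219)
o = -6090 (o = 105*(6 + (-17 - 1*47)) = 105*(6 + (-17 - 47)) = 105*(6 - 64) = 105*(-58) = -6090)
D - o = -16219 - 1*(-6090) = -16219 + 6090 = -10129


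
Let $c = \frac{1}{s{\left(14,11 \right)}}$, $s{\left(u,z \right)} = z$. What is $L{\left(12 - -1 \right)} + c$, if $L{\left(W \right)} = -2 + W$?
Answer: $\frac{122}{11} \approx 11.091$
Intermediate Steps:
$c = \frac{1}{11} \approx 0.090909$
$L{\left(12 - -1 \right)} + c = \left(-2 + \left(12 - -1\right)\right) + \frac{1}{11} = \left(-2 + \left(12 + 1\right)\right) + \frac{1}{11} = \left(-2 + 13\right) + \frac{1}{11} = 11 + \frac{1}{11} = \frac{122}{11}$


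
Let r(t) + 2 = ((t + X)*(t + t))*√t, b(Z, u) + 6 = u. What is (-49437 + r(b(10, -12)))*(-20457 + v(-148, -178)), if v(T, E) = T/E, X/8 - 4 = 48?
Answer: 90008593961/89 + 78256627416*I*√2/89 ≈ 1.0113e+9 + 1.2435e+9*I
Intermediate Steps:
b(Z, u) = -6 + u
X = 416 (X = 32 + 8*48 = 32 + 384 = 416)
r(t) = -2 + 2*t^(3/2)*(416 + t) (r(t) = -2 + ((t + 416)*(t + t))*√t = -2 + ((416 + t)*(2*t))*√t = -2 + (2*t*(416 + t))*√t = -2 + 2*t^(3/2)*(416 + t))
(-49437 + r(b(10, -12)))*(-20457 + v(-148, -178)) = (-49437 + (-2 + 2*(-6 - 12)^(5/2) + 832*(-6 - 12)^(3/2)))*(-20457 - 148/(-178)) = (-49437 + (-2 + 2*(-18)^(5/2) + 832*(-18)^(3/2)))*(-20457 - 148*(-1/178)) = (-49437 + (-2 + 2*(972*I*√2) + 832*(-54*I*√2)))*(-20457 + 74/89) = (-49437 + (-2 + 1944*I*√2 - 44928*I*√2))*(-1820599/89) = (-49437 + (-2 - 42984*I*√2))*(-1820599/89) = (-49439 - 42984*I*√2)*(-1820599/89) = 90008593961/89 + 78256627416*I*√2/89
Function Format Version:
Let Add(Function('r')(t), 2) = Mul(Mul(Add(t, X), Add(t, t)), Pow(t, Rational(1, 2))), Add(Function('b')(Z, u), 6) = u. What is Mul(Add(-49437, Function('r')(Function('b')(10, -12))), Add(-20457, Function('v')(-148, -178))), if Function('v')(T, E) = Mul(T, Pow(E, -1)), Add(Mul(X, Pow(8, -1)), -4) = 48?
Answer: Add(Rational(90008593961, 89), Mul(Rational(78256627416, 89), I, Pow(2, Rational(1, 2)))) ≈ Add(1.0113e+9, Mul(1.2435e+9, I))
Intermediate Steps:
Function('b')(Z, u) = Add(-6, u)
X = 416 (X = Add(32, Mul(8, 48)) = Add(32, 384) = 416)
Function('r')(t) = Add(-2, Mul(2, Pow(t, Rational(3, 2)), Add(416, t))) (Function('r')(t) = Add(-2, Mul(Mul(Add(t, 416), Add(t, t)), Pow(t, Rational(1, 2)))) = Add(-2, Mul(Mul(Add(416, t), Mul(2, t)), Pow(t, Rational(1, 2)))) = Add(-2, Mul(Mul(2, t, Add(416, t)), Pow(t, Rational(1, 2)))) = Add(-2, Mul(2, Pow(t, Rational(3, 2)), Add(416, t))))
Mul(Add(-49437, Function('r')(Function('b')(10, -12))), Add(-20457, Function('v')(-148, -178))) = Mul(Add(-49437, Add(-2, Mul(2, Pow(Add(-6, -12), Rational(5, 2))), Mul(832, Pow(Add(-6, -12), Rational(3, 2))))), Add(-20457, Mul(-148, Pow(-178, -1)))) = Mul(Add(-49437, Add(-2, Mul(2, Pow(-18, Rational(5, 2))), Mul(832, Pow(-18, Rational(3, 2))))), Add(-20457, Mul(-148, Rational(-1, 178)))) = Mul(Add(-49437, Add(-2, Mul(2, Mul(972, I, Pow(2, Rational(1, 2)))), Mul(832, Mul(-54, I, Pow(2, Rational(1, 2)))))), Add(-20457, Rational(74, 89))) = Mul(Add(-49437, Add(-2, Mul(1944, I, Pow(2, Rational(1, 2))), Mul(-44928, I, Pow(2, Rational(1, 2))))), Rational(-1820599, 89)) = Mul(Add(-49437, Add(-2, Mul(-42984, I, Pow(2, Rational(1, 2))))), Rational(-1820599, 89)) = Mul(Add(-49439, Mul(-42984, I, Pow(2, Rational(1, 2)))), Rational(-1820599, 89)) = Add(Rational(90008593961, 89), Mul(Rational(78256627416, 89), I, Pow(2, Rational(1, 2))))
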